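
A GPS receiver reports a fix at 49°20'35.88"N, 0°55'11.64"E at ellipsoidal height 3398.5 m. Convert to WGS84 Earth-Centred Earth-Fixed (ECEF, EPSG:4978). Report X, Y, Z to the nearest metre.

X 4165223 m, Y 66880 m, Z 4818098 m

WGS84: a = 6378137 m, e² = 0.006694380; N(φ) = a/√(1−e²sin²φ) = 6390459.188 m.
X = (N+h)·cosφ·cosλ = 4165222.990 m; Y = (N+h)·cosφ·sinλ = 66879.584 m; Z = (N(1−e²)+h)·sinφ = 4818098.436 m.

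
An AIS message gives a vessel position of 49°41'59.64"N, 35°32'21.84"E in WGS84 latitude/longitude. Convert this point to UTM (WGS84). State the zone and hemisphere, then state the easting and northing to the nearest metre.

Zone 36N: E 683112 m, N 5508361 m

Longitude 35.5394° lies in the 6° band [30°, 36°), giving zone 36; latitude is north of the equator, so 36N.
Zone 36 central meridian λ₀ = 6×36 − 183 = 33°; Δλ = +2.5394°.
Transverse Mercator on WGS84 with k₀ = 0.9996 gives E = 683111.959 m, N = 5508360.799 m.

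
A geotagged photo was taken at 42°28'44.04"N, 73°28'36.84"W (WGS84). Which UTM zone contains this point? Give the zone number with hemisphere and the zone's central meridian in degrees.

UTM zone = ⌊(λ + 180)/6⌋ + 1; -73.4769° ∈ [-78°, -72°) → zone 18.
Hemisphere: N (φ ≥ 0).
Central meridian λ₀ = 6×18 − 183 = -75°.

Zone 18N, central meridian -75°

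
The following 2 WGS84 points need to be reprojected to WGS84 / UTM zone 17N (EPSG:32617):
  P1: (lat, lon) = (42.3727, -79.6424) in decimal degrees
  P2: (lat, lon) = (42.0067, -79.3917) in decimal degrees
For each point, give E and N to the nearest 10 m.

P1: E 611780 m, N 4692050 m; P2: E 633180 m, N 4651770 m

UTM zone 17N: λ₀ = -81°, k₀ = 0.9996.
P1 (42.3727°, -79.6424°) → (611775.716, 4692050.588) m.
P2 (42.0067°, -79.3917°) → (633183.465, 4651771.220) m.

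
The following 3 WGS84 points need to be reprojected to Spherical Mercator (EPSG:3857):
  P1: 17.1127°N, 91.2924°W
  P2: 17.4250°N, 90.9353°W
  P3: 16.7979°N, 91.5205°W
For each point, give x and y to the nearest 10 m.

Web Mercator: x = R·λ, y = R·ln tan(π/4+φ/2), R = 6378137 m.
P1 (17.1127°, -91.2924°) → (-10162623.481, 1933947.937) m.
P2 (17.4250°, -90.9353°) → (-10122871.291, 1970354.174) m.
P3 (16.7979°, -91.5205°) → (-10188015.457, 1897312.041) m.

P1: x -10162620 m, y 1933950 m; P2: x -10122870 m, y 1970350 m; P3: x -10188020 m, y 1897310 m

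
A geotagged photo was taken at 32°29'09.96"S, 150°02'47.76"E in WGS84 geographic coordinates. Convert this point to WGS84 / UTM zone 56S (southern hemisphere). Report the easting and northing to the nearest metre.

E 222465 m, N 6401838 m

Zone 56 central meridian λ₀ = 6×56 − 183 = 153°; Δλ = -2.9534°.
Transverse Mercator on WGS84 with k₀ = 0.9996 gives E = 222465.003 m, N = 6401837.801 m.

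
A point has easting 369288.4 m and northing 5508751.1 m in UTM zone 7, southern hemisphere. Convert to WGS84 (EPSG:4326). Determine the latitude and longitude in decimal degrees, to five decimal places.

Zone 7S: λ₀ = -141°, k₀ = 0.9996, false easting 500000 m, false northing 10000000 m.
Meridian distance M = (N − FN)/k₀ = -4493046.1 m.
Inverse transverse Mercator on WGS84 gives φ = -40.56170037°, λ = -142.54399986°.

lat -40.56170°, lon -142.54400°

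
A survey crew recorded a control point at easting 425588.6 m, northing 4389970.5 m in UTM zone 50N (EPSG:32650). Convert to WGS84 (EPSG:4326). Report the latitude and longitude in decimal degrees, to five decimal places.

Zone 50N: λ₀ = 117°, k₀ = 0.9996, false easting 500000 m.
Meridian distance M = (N − FN)/k₀ = 4391727.2 m.
Inverse transverse Mercator on WGS84 gives φ = 39.65630010°, λ = 116.13260017°.

lat 39.65630°, lon 116.13260°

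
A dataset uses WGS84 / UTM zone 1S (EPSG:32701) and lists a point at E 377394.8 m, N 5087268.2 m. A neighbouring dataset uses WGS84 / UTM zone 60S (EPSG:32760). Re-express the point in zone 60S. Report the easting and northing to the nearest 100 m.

UTM 1S → geographic: φ = -44.35749997°, λ = -178.53850041°.
UTM 60S (λ₀ = 177°) forward: E = 855550.334 m, N = 5078731.136 m.

E 855600 m, N 5078700 m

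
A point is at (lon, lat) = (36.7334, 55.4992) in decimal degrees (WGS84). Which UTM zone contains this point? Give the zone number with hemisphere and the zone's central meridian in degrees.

Zone 37N, central meridian 39°

UTM zone = ⌊(λ + 180)/6⌋ + 1; 36.7334° ∈ [36°, 42°) → zone 37.
Hemisphere: N (φ ≥ 0).
Central meridian λ₀ = 6×37 − 183 = 39°.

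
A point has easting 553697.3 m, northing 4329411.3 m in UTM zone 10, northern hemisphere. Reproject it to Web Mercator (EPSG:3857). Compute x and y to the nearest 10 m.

x -13623160 m, y 4737760 m

Unproject from UTM 10N (λ₀ = -123°) → φ = 39.11220031°, λ = -122.37890013°.
Web Mercator (R = 6378137 m): x = -13623156.846 m, y = 4737756.071 m.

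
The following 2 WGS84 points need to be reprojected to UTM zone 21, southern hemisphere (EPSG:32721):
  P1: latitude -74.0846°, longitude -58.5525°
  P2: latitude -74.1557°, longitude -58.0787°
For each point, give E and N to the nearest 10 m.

UTM zone 21S: λ₀ = -57°, k₀ = 0.9996.
P1 (-74.0846°, -58.5525°) → (452485.305, 1777904.486) m.
P2 (-74.1557°, -58.0787°) → (467127.946, 1770293.635) m.

P1: E 452490 m, N 1777900 m; P2: E 467130 m, N 1770290 m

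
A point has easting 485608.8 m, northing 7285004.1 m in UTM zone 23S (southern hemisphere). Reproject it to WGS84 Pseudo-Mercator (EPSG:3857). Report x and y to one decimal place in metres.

Unproject from UTM 23S (λ₀ = -45°) → φ = -24.54879967°, λ = -45.14209999°.
Web Mercator (R = 6378137 m): x = -5025195.584 m, y = -2820425.767 m.

x -5025195.6 m, y -2820425.8 m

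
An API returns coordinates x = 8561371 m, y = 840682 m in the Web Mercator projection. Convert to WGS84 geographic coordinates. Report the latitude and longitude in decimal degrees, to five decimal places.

lat 7.53020°, lon 76.90810°

R = 6378137 m. λ = x/R = 76.90810422°.
φ = 2·arctan(exp(y/R)) − 90° = 2·arctan(1.14089) − 90° = 7.53020260°.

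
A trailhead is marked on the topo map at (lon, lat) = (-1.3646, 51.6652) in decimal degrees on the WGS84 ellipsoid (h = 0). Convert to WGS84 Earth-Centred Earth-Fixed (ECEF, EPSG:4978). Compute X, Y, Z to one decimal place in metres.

WGS84: a = 6378137 m, e² = 0.006694380; N(φ) = a/√(1−e²sin²φ) = 6391313.295 m.
X = (N+h)·cosφ·cosλ = 3963123.392 m; Y = (N+h)·cosφ·sinλ = -94406.621 m; Z = (N(1−e²)+h)·sinφ = 4979783.557 m.

X 3963123.4 m, Y -94406.6 m, Z 4979783.6 m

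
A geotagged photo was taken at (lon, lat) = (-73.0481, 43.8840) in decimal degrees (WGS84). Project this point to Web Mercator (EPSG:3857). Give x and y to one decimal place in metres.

x -8131677.3 m, y 5447508.4 m

Web Mercator is spherical with R = a = 6378137 m.
x = R·λ = 6378137 × -1.274929857 = -8131677.295 m.
y = R·ln tan(π/4 + φ/2) = 6378137 × 0.854090847 = 5447508.429 m.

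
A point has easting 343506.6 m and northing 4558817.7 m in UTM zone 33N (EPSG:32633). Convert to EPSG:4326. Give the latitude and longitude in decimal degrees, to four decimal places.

lat 41.1656°, lon 13.1346°

Zone 33N: λ₀ = 15°, k₀ = 0.9996, false easting 500000 m.
Meridian distance M = (N − FN)/k₀ = 4560642.0 m.
Inverse transverse Mercator on WGS84 gives φ = 41.16560017°, λ = 13.13460032°.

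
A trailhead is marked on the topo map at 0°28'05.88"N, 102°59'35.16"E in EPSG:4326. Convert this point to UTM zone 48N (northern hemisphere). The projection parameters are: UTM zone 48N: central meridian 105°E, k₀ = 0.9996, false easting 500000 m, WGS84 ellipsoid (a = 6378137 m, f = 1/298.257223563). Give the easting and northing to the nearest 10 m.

Zone 48 central meridian λ₀ = 6×48 − 183 = 105°; Δλ = -2.0069°.
Transverse Mercator on WGS84 with k₀ = 0.9996 gives E = 276643.707 m, N = 51793.214 m.

E 276640 m, N 51790 m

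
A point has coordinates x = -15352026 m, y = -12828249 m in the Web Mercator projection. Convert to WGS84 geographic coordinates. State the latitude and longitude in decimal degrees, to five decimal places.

lat -74.75630°, lon -137.90960°

R = 6378137 m. λ = x/R = -137.90959598°.
φ = 2·arctan(exp(y/R)) − 90° = 2·arctan(0.13382) − 90° = -74.75629926°.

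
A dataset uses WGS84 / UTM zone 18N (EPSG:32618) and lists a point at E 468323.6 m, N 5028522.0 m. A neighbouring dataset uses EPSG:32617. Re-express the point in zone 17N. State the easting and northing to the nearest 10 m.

E 937820 m, N 5043690 m

UTM 18N → geographic: φ = 45.40950013°, λ = -75.40480063°.
UTM 17N (λ₀ = -81°) forward: E = 937824.951 m, N = 5043690.567 m.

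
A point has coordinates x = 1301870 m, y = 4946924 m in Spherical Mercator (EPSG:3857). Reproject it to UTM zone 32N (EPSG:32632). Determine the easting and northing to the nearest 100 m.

Web Mercator inverse (R = 6378137 m) → φ = 40.55499867°, λ = 11.69489719°.
UTM 32N forward: E = 728175.609 m, N = 4492849.920 m.

E 728200 m, N 4492800 m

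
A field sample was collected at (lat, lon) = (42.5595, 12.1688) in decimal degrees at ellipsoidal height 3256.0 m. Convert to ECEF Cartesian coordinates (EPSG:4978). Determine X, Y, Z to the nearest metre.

X 4601811 m, Y 992324 m, Z 4293788 m

WGS84: a = 6378137 m, e² = 0.006694380; N(φ) = a/√(1−e²sin²φ) = 6387925.657 m.
X = (N+h)·cosφ·cosλ = 4601811.326 m; Y = (N+h)·cosφ·sinλ = 992324.112 m; Z = (N(1−e²)+h)·sinφ = 4293787.639 m.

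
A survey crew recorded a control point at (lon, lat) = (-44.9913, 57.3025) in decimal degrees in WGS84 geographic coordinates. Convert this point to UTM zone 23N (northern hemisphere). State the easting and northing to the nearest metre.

Zone 23 central meridian λ₀ = 6×23 − 183 = -45°; Δλ = +0.0087°.
Transverse Mercator on WGS84 with k₀ = 0.9996 gives E = 500524.211 m, N = 6351059.660 m.

E 500524 m, N 6351060 m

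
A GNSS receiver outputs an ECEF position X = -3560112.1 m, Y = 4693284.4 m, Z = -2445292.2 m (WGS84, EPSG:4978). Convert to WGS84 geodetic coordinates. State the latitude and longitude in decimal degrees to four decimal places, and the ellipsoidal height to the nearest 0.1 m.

λ = atan2(Y, X) = 127.18230005°; p = √(X²+Y²) = 5890782.3 m.
Bowring's method on WGS84 (a = 6378137 m, b = 6356752.314 m) gives φ = -22.68010022°, h = 3167.643 m.

lat -22.6801°, lon 127.1823°, h 3167.6 m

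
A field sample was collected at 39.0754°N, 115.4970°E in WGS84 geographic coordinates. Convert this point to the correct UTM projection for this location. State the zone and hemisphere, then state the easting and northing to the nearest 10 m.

Longitude 115.4970° lies in the 6° band [114°, 120°), giving zone 50; latitude is north of the equator, so 50N.
Zone 50 central meridian λ₀ = 6×50 − 183 = 117°; Δλ = -1.5030°.
Transverse Mercator on WGS84 with k₀ = 0.9996 gives E = 369987.741 m, N = 4326218.892 m.

Zone 50N: E 369990 m, N 4326220 m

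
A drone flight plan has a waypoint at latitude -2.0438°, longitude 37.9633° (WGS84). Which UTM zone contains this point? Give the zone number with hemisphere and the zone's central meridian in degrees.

Zone 37S, central meridian 39°

UTM zone = ⌊(λ + 180)/6⌋ + 1; 37.9633° ∈ [36°, 42°) → zone 37.
Hemisphere: S (φ < 0).
Central meridian λ₀ = 6×37 − 183 = 39°.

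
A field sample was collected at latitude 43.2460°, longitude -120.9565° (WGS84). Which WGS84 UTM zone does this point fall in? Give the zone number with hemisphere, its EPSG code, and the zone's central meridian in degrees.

UTM zone = ⌊(λ + 180)/6⌋ + 1; -120.9565° ∈ [-126°, -120°) → zone 10.
Hemisphere: N (φ ≥ 0).
Central meridian λ₀ = 6×10 − 183 = -123°.
EPSG code: 32610.

Zone 10N (EPSG:32610), central meridian -123°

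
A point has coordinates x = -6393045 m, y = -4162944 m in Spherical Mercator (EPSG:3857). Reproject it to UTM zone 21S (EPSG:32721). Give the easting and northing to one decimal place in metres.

Web Mercator inverse (R = 6378137 m) → φ = -34.99310367°, λ = -57.42970036°.
UTM 21S forward: E = 460785.715 m, N = 6127637.382 m.

E 460785.7 m, N 6127637.4 m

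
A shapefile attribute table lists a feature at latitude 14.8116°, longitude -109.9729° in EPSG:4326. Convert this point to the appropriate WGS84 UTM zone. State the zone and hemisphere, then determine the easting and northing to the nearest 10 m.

Zone 12N: E 610520 m, N 1637740 m

Longitude -109.9729° lies in the 6° band [-114°, -108°), giving zone 12; latitude is north of the equator, so 12N.
Zone 12 central meridian λ₀ = 6×12 − 183 = -111°; Δλ = +1.0271°.
Transverse Mercator on WGS84 with k₀ = 0.9996 gives E = 610522.188 m, N = 1637741.554 m.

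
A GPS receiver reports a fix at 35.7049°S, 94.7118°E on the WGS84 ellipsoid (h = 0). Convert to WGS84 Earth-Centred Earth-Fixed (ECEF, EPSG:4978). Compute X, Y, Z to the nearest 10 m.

X -425930 m, Y 5167650 m, Z -3701650 m

WGS84: a = 6378137 m, e² = 0.006694380; N(φ) = a/√(1−e²sin²φ) = 6385420.902 m.
X = (N+h)·cosφ·cosλ = -425929.906 m; Y = (N+h)·cosφ·sinλ = 5167653.090 m; Z = (N(1−e²)+h)·sinφ = -3701652.430 m.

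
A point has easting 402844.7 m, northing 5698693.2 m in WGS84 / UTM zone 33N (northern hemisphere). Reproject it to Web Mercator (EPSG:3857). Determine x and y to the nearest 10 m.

Unproject from UTM 33N (λ₀ = 15°) → φ = 51.43110043°, λ = 13.60240024°.
Web Mercator (R = 6378137 m): x = 1514212.269 m, y = 6697907.605 m.

x 1514210 m, y 6697910 m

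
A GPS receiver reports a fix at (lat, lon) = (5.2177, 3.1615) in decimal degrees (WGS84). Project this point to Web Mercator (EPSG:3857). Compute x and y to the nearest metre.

x 351937 m, y 581636 m

Web Mercator is spherical with R = a = 6378137 m.
x = R·λ = 6378137 × 0.055178584 = 351936.570 m.
y = R·ln tan(π/4 + φ/2) = 6378137 × 0.091192175 = 581636.184 m.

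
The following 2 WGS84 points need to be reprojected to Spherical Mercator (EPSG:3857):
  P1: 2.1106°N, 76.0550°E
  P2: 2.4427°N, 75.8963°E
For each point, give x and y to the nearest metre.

P1: x 8466404 m, y 235004 m; P2: x 8448737 m, y 272003 m

Web Mercator: x = R·λ, y = R·ln tan(π/4+φ/2), R = 6378137 m.
P1 (2.1106°, 76.0550°) → (8466403.872, 235004.072) m.
P2 (2.4427°, 75.8963°) → (8448737.469, 272002.531) m.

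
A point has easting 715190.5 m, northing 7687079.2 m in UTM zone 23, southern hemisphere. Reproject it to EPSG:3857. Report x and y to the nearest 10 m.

x -4779070 m, y -2380450 m

Unproject from UTM 23S (λ₀ = -45°) → φ = -20.90409956°, λ = -42.93109962°.
Web Mercator (R = 6378137 m): x = -4779068.149 m, y = -2380447.152 m.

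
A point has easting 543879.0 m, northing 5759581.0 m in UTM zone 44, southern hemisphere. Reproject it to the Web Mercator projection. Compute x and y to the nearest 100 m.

Unproject from UTM 44S (λ₀ = 81°) → φ = -38.31080015°, λ = 81.50190016°.
Web Mercator (R = 6378137 m): x = 9072750.024 m, y = -4623424.968 m.

x 9072800 m, y -4623400 m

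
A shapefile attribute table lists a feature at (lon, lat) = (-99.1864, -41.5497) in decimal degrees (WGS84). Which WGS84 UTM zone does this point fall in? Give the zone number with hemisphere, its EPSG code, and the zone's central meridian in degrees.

Zone 14S (EPSG:32714), central meridian -99°

UTM zone = ⌊(λ + 180)/6⌋ + 1; -99.1864° ∈ [-102°, -96°) → zone 14.
Hemisphere: S (φ < 0).
Central meridian λ₀ = 6×14 − 183 = -99°.
EPSG code: 32714.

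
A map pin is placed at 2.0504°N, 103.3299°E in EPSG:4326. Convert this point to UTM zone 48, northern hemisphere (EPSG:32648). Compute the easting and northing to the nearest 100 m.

E 314300 m, N 226700 m

Zone 48 central meridian λ₀ = 6×48 − 183 = 105°; Δλ = -1.6701°.
Transverse Mercator on WGS84 with k₀ = 0.9996 gives E = 314251.460 m, N = 226728.657 m.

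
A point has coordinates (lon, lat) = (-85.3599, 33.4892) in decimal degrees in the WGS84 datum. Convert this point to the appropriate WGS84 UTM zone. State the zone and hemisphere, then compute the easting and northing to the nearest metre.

Zone 16N: E 652368 m, N 3706725 m

Longitude -85.3599° lies in the 6° band [-90°, -84°), giving zone 16; latitude is north of the equator, so 16N.
Zone 16 central meridian λ₀ = 6×16 − 183 = -87°; Δλ = +1.6401°.
Transverse Mercator on WGS84 with k₀ = 0.9996 gives E = 652368.422 m, N = 3706725.347 m.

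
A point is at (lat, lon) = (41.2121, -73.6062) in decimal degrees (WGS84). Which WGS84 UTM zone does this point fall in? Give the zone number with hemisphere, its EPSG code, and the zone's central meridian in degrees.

UTM zone = ⌊(λ + 180)/6⌋ + 1; -73.6062° ∈ [-78°, -72°) → zone 18.
Hemisphere: N (φ ≥ 0).
Central meridian λ₀ = 6×18 − 183 = -75°.
EPSG code: 32618.

Zone 18N (EPSG:32618), central meridian -75°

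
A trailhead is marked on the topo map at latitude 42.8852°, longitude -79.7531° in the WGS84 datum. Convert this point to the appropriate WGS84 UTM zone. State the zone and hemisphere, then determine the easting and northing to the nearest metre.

Longitude -79.7531° lies in the 6° band [-84°, -78°), giving zone 17; latitude is north of the equator, so 17N.
Zone 17 central meridian λ₀ = 6×17 − 183 = -81°; Δλ = +1.2469°.
Transverse Mercator on WGS84 with k₀ = 0.9996 gives E = 601822.377 m, N = 4748820.640 m.

Zone 17N: E 601822 m, N 4748821 m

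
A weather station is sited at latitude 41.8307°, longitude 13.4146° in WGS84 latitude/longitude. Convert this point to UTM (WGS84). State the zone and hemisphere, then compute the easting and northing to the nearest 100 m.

Longitude 13.4146° lies in the 6° band [12°, 18°), giving zone 33; latitude is north of the equator, so 33N.
Zone 33 central meridian λ₀ = 6×33 − 183 = 15°; Δλ = -1.5854°.
Transverse Mercator on WGS84 with k₀ = 0.9996 gives E = 368351.599 m, N = 4632194.222 m.

Zone 33N: E 368400 m, N 4632200 m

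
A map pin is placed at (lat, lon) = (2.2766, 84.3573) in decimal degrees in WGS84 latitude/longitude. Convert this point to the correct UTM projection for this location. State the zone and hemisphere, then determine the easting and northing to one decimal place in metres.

Longitude 84.3573° lies in the 6° band [84°, 90°), giving zone 45; latitude is north of the equator, so 45N.
Zone 45 central meridian λ₀ = 6×45 − 183 = 87°; Δλ = -2.6427°.
Transverse Mercator on WGS84 with k₀ = 0.9996 gives E = 206059.597 m, N = 251903.458 m.

Zone 45N: E 206059.6 m, N 251903.5 m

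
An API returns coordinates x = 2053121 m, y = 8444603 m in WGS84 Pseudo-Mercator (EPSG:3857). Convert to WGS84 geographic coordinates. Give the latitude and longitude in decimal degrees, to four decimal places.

lat 60.2009°, lon 18.4435°

R = 6378137 m. λ = x/R = 18.44349974°.
φ = 2·arctan(exp(y/R)) − 90° = 2·arctan(3.75840) − 90° = 60.20090211°.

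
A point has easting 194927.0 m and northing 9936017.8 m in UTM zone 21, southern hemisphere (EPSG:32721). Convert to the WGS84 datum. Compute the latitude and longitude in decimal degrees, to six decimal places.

lat -0.578200°, lon -59.740700°

Zone 21S: λ₀ = -57°, k₀ = 0.9996, false easting 500000 m, false northing 10000000 m.
Meridian distance M = (N − FN)/k₀ = -64007.8 m.
Inverse transverse Mercator on WGS84 gives φ = -0.57820029°, λ = -59.74070009°.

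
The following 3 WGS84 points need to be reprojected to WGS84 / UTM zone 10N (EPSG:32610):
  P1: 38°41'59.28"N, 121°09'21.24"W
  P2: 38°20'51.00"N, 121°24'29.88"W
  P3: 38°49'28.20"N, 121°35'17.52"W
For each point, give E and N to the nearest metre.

UTM zone 10N: λ₀ = -123°, k₀ = 0.9996.
P1 (38.6998°, -121.1559°) → (660362.522, 4285077.783) m.
P2 (38.3475°, -121.4083°) → (639089.160, 4245570.839) m.
P3 (38.8245°, -121.5882°) → (622554.345, 4298248.175) m.

P1: E 660363 m, N 4285078 m; P2: E 639089 m, N 4245571 m; P3: E 622554 m, N 4298248 m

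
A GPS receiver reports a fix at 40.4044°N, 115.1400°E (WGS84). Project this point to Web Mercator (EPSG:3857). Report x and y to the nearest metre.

Web Mercator is spherical with R = a = 6378137 m.
x = R·λ = 6378137 × 2.009572101 = 12817326.170 m.
y = R·ln tan(π/4 + φ/2) = 6378137 × 0.772150831 = 4924883.788 m.

x 12817326 m, y 4924884 m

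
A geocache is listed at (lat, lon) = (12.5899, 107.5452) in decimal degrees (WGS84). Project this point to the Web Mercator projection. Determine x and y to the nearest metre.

Web Mercator is spherical with R = a = 6378137 m.
x = R·λ = 6378137 × 1.877017835 = 11971876.901 m.
y = R·ln tan(π/4 + φ/2) = 6378137 × 0.221525122 = 1412917.580 m.

x 11971877 m, y 1412918 m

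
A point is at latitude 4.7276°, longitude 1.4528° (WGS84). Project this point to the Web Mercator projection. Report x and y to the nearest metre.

Web Mercator is spherical with R = a = 6378137 m.
x = R·λ = 6378137 × 0.025356143 = 161724.956 m.
y = R·ln tan(π/4 + φ/2) = 6378137 × 0.082605973 = 526872.212 m.

x 161725 m, y 526872 m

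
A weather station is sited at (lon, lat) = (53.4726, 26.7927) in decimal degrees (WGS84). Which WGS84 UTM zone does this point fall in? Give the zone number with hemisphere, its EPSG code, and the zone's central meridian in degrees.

UTM zone = ⌊(λ + 180)/6⌋ + 1; 53.4726° ∈ [48°, 54°) → zone 39.
Hemisphere: N (φ ≥ 0).
Central meridian λ₀ = 6×39 − 183 = 51°.
EPSG code: 32639.

Zone 39N (EPSG:32639), central meridian 51°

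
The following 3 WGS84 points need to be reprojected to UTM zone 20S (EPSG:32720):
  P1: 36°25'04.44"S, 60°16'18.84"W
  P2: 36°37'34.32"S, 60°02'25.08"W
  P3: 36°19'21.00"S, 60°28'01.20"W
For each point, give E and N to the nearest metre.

UTM zone 20S: λ₀ = -63°, k₀ = 0.9996.
P1 (-36.4179°, -60.2719°) → (744600.903, 5966240.102) m.
P2 (-36.6262°, -60.0403°) → (764660.154, 5942512.948) m.
P3 (-36.3225°, -60.4670°) → (727382.434, 5977302.328) m.

P1: E 744601 m, N 5966240 m; P2: E 764660 m, N 5942513 m; P3: E 727382 m, N 5977302 m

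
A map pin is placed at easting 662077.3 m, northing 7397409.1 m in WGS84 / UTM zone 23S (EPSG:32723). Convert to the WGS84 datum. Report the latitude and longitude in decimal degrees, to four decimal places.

Zone 23S: λ₀ = -45°, k₀ = 0.9996, false easting 500000 m, false northing 10000000 m.
Meridian distance M = (N − FN)/k₀ = -2603632.4 m.
Inverse transverse Mercator on WGS84 gives φ = -23.52550035°, λ = -43.41239966°.

lat -23.5255°, lon -43.4124°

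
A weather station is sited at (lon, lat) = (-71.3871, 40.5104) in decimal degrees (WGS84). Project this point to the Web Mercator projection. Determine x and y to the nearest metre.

x -7946776 m, y 4940392 m

Web Mercator is spherical with R = a = 6378137 m.
x = R·λ = 6378137 × -1.245939938 = -7946775.621 m.
y = R·ln tan(π/4 + φ/2) = 6378137 × 0.774582264 = 4940391.800 m.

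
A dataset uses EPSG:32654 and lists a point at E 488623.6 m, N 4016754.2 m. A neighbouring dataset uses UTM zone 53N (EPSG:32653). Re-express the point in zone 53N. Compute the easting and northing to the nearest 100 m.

E 1027600 m, N 4032800 m

UTM 54N → geographic: φ = 36.29570034°, λ = 140.87329989°.
UTM 53N (λ₀ = 135°) forward: E = 1027641.374 m, N = 4032788.014 m.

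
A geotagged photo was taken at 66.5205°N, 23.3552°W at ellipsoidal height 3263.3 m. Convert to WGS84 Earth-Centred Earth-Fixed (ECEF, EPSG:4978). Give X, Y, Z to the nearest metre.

X 2340762 m, Y -1010766 m, Z 5830307 m

WGS84: a = 6378137 m, e² = 0.006694380; N(φ) = a/√(1−e²sin²φ) = 6396173.155 m.
X = (N+h)·cosφ·cosλ = 2340761.926 m; Y = (N+h)·cosφ·sinλ = -1010765.874 m; Z = (N(1−e²)+h)·sinφ = 5830307.136 m.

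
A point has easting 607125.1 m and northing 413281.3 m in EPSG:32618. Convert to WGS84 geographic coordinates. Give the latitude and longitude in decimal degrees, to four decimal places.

lat 3.7385°, lon -74.0353°

Zone 18N: λ₀ = -75°, k₀ = 0.9996, false easting 500000 m.
Meridian distance M = (N − FN)/k₀ = 413446.7 m.
Inverse transverse Mercator on WGS84 gives φ = 3.73850029°, λ = -74.03530002°.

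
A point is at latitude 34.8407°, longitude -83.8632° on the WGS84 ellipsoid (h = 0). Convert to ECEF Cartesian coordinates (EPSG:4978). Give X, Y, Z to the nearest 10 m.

WGS84: a = 6378137 m, e² = 0.006694380; N(φ) = a/√(1−e²sin²φ) = 6385116.271 m.
X = (N+h)·cosφ·cosλ = 560228.195 m; Y = (N+h)·cosφ·sinλ = -5210512.292 m; Z = (N(1−e²)+h)·sinφ = 3623376.289 m.

X 560230 m, Y -5210510 m, Z 3623380 m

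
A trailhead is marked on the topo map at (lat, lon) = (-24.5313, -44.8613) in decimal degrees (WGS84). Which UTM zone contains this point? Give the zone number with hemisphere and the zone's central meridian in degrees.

Zone 23S, central meridian -45°

UTM zone = ⌊(λ + 180)/6⌋ + 1; -44.8613° ∈ [-48°, -42°) → zone 23.
Hemisphere: S (φ < 0).
Central meridian λ₀ = 6×23 − 183 = -45°.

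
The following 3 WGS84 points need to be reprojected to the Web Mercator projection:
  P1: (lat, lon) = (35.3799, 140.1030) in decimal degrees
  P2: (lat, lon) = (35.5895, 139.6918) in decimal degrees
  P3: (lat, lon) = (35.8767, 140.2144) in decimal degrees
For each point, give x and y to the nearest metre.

P1: x 15596195 m, y 4215629 m; P2: x 15550420 m, y 4244283 m; P3: x 15608596 m, y 4283669 m

Web Mercator: x = R·λ, y = R·ln tan(π/4+φ/2), R = 6378137 m.
P1 (35.3799°, 140.1030°) → (15596194.619, 4215628.634) m.
P2 (35.5895°, 139.6918°) → (15550420.044, 4244283.227) m.
P3 (35.8767°, 140.2144°) → (15608595.610, 4283668.719) m.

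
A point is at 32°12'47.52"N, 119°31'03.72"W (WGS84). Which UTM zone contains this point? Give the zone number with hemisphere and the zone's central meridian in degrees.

UTM zone = ⌊(λ + 180)/6⌋ + 1; -119.5177° ∈ [-120°, -114°) → zone 11.
Hemisphere: N (φ ≥ 0).
Central meridian λ₀ = 6×11 − 183 = -117°.

Zone 11N, central meridian -117°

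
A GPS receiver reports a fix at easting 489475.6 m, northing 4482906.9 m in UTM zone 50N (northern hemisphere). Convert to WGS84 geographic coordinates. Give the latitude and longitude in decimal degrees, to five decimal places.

Zone 50N: λ₀ = 117°, k₀ = 0.9996, false easting 500000 m.
Meridian distance M = (N − FN)/k₀ = 4484700.8 m.
Inverse transverse Mercator on WGS84 gives φ = 40.49679964°, λ = 116.87580055°.

lat 40.49680°, lon 116.87580°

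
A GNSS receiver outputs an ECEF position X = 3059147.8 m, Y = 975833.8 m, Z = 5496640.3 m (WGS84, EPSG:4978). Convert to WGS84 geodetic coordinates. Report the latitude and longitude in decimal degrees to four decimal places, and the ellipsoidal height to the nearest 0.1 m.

lat 59.8747°, lon 17.6921°, h 3649.2 m

λ = atan2(Y, X) = 17.69209897°; p = √(X²+Y²) = 3211018.0 m.
Bowring's method on WGS84 (a = 6378137 m, b = 6356752.314 m) gives φ = 59.87469975°, h = 3649.205 m.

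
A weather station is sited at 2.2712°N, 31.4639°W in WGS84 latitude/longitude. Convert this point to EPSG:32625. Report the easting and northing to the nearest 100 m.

Zone 25 central meridian λ₀ = 6×25 − 183 = -33°; Δλ = +1.5361°.
Transverse Mercator on WGS84 with k₀ = 0.9996 gives E = 670816.631 m, N = 251127.921 m.

E 670800 m, N 251100 m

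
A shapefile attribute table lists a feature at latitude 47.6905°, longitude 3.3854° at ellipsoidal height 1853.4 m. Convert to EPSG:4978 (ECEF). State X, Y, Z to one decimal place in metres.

WGS84: a = 6378137 m, e² = 0.006694380; N(φ) = a/√(1−e²sin²φ) = 6389844.602 m.
X = (N+h)·cosφ·cosλ = 4294968.310 m; Y = (N+h)·cosφ·sinλ = 254069.853 m; Z = (N(1−e²)+h)·sinφ = 4695151.558 m.

X 4294968.3 m, Y 254069.9 m, Z 4695151.6 m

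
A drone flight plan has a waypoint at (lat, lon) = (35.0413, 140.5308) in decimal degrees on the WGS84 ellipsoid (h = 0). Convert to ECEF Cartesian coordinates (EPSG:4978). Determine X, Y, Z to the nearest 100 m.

X -4035700 m, Y 3323100 m, Z 3641600 m

WGS84: a = 6378137 m, e² = 0.006694380; N(φ) = a/√(1−e²sin²φ) = 6385186.687 m.
X = (N+h)·cosφ·cosλ = -4035683.985 m; Y = (N+h)·cosφ·sinλ = 3323119.144 m; Z = (N(1−e²)+h)·sinφ = 3641619.203 m.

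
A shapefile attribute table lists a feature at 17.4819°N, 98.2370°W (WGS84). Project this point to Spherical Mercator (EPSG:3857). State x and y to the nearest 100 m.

Web Mercator is spherical with R = a = 6378137 m.
x = R·λ = 6378137 × -1.714559097 = -10935692.817 m.
y = R·ln tan(π/4 + φ/2) = 6378137 × 0.309964170 = 1976993.942 m.

x -10935700 m, y 1977000 m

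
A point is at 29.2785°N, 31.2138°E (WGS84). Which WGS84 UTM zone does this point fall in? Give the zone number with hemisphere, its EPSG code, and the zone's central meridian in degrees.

Zone 36N (EPSG:32636), central meridian 33°

UTM zone = ⌊(λ + 180)/6⌋ + 1; 31.2138° ∈ [30°, 36°) → zone 36.
Hemisphere: N (φ ≥ 0).
Central meridian λ₀ = 6×36 − 183 = 33°.
EPSG code: 32636.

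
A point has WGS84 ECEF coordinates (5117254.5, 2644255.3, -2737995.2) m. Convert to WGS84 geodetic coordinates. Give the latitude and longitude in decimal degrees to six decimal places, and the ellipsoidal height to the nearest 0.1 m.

lat -25.573100°, lon 27.326900°, h 3515.8 m

λ = atan2(Y, X) = 27.32690016°; p = √(X²+Y²) = 5760067.7 m.
Bowring's method on WGS84 (a = 6378137 m, b = 6356752.314 m) gives φ = -25.57310013°, h = 3515.830 m.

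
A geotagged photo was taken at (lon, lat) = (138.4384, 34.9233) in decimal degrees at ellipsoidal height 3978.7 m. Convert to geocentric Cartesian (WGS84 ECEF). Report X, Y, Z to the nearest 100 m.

WGS84: a = 6378137 m, e² = 0.006694380; N(φ) = a/√(1−e²sin²φ) = 6385145.244 m.
X = (N+h)·cosφ·cosλ = -3919719.014 m; Y = (N+h)·cosφ·sinλ = 3475394.379 m; Z = (N(1−e²)+h)·sinφ = 3633171.131 m.

X -3919700 m, Y 3475400 m, Z 3633200 m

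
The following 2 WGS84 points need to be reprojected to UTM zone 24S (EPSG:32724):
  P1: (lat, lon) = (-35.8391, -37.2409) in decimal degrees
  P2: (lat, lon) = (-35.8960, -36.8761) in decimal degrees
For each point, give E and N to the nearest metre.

P1: E 658873 m, N 6032469 m; P2: E 691687 m, N 6025503 m

UTM zone 24S: λ₀ = -39°, k₀ = 0.9996.
P1 (-35.8391°, -37.2409°) → (658872.846, 6032469.225) m.
P2 (-35.8960°, -36.8761°) → (691686.914, 6025502.932) m.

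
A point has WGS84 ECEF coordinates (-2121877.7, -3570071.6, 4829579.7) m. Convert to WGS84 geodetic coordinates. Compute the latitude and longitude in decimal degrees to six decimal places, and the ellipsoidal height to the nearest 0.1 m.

λ = atan2(Y, X) = -120.72519978°; p = √(X²+Y²) = 4153044.2 m.
Bowring's method on WGS84 (a = 6378137 m, b = 6356752.314 m) gives φ = 49.49720042°, h = 3846.913 m.

lat 49.497200°, lon -120.725200°, h 3846.9 m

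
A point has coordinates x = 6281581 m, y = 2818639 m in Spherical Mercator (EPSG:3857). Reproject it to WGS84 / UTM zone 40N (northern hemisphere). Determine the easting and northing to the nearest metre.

E 442104 m, N 2713492 m

Web Mercator inverse (R = 6378137 m) → φ = 24.53419889°, λ = 56.42840221°.
UTM 40N forward: E = 442104.045 m, N = 2713491.781 m.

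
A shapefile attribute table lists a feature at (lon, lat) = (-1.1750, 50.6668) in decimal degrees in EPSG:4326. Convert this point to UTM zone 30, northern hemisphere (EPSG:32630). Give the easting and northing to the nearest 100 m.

Zone 30 central meridian λ₀ = 6×30 − 183 = -3°; Δλ = +1.8250°.
Transverse Mercator on WGS84 with k₀ = 0.9996 gives E = 628970.268 m, N = 5614361.808 m.

E 629000 m, N 5614400 m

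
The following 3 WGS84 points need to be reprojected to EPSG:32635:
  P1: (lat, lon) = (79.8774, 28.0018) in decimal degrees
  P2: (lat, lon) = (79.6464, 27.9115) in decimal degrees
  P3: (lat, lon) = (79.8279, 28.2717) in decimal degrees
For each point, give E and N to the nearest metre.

UTM zone 35N: λ₀ = 27°, k₀ = 0.9996.
P1 (79.8774°, 28.0018°) → (519655.264, 8868070.997) m.
P2 (79.6464°, 27.9115°) → (518287.354, 8842262.178) m.
P3 (79.8279°, 28.2717°) → (525070.659, 8862650.792) m.

P1: E 519655 m, N 8868071 m; P2: E 518287 m, N 8842262 m; P3: E 525071 m, N 8862651 m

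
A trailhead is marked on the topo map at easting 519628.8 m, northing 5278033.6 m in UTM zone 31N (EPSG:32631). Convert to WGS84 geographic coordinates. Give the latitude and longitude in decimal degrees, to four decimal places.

Zone 31N: λ₀ = 3°, k₀ = 0.9996, false easting 500000 m.
Meridian distance M = (N − FN)/k₀ = 5280145.7 m.
Inverse transverse Mercator on WGS84 gives φ = 47.65539986°, λ = 3.26140055°.

lat 47.6554°, lon 3.2614°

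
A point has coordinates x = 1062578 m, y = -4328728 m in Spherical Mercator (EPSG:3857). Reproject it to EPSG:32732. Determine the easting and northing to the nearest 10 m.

E 549020 m, N 5993290 m

Web Mercator inverse (R = 6378137 m) → φ = -36.20400083°, λ = 9.54530058°.
UTM 32S forward: E = 549019.982 m, N = 5993286.702 m.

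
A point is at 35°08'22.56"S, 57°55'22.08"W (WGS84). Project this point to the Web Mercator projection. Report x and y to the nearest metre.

Web Mercator is spherical with R = a = 6378137 m.
x = R·λ = 6378137 × -1.010943572 = -6447936.601 m.
y = R·ln tan(π/4 + φ/2) = 6378137 × -0.655813515 = -4182868.446 m.

x -6447937 m, y -4182868 m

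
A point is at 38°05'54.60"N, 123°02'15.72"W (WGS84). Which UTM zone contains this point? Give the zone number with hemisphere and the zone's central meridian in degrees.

UTM zone = ⌊(λ + 180)/6⌋ + 1; -123.0377° ∈ [-126°, -120°) → zone 10.
Hemisphere: N (φ ≥ 0).
Central meridian λ₀ = 6×10 − 183 = -123°.

Zone 10N, central meridian -123°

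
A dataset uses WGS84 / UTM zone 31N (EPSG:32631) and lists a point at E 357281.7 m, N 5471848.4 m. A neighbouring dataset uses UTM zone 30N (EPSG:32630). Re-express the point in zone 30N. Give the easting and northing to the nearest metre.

E 792725 m, N 5477816 m

UTM 31N → geographic: φ = 49.38260021°, λ = 1.03360061°.
UTM 30N (λ₀ = -3°) forward: E = 792724.594 m, N = 5477816.427 m.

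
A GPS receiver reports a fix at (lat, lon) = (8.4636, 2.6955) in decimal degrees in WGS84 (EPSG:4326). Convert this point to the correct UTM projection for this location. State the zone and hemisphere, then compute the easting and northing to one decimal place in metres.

Zone 31N: E 466483.2 m, N 935563.2 m

Longitude 2.6955° lies in the 6° band [0°, 6°), giving zone 31; latitude is north of the equator, so 31N.
Zone 31 central meridian λ₀ = 6×31 − 183 = 3°; Δλ = -0.3045°.
Transverse Mercator on WGS84 with k₀ = 0.9996 gives E = 466483.195 m, N = 935563.242 m.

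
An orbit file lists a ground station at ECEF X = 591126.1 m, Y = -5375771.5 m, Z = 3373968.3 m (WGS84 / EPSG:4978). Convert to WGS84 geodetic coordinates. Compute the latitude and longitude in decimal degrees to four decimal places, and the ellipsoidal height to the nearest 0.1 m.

λ = atan2(Y, X) = -83.72489997°; p = √(X²+Y²) = 5408174.3 m.
Bowring's method on WGS84 (a = 6378137 m, b = 6356752.314 m) gives φ = 32.13160016°, h = 2200.366 m.

lat 32.1316°, lon -83.7249°, h 2200.4 m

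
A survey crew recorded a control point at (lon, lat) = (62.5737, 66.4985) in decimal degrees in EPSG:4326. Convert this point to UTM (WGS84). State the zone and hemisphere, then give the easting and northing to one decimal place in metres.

Longitude 62.5737° lies in the 6° band [60°, 66°), giving zone 41; latitude is north of the equator, so 41N.
Zone 41 central meridian λ₀ = 6×41 − 183 = 63°; Δλ = -0.4263°.
Transverse Mercator on WGS84 with k₀ = 0.9996 gives E = 481030.240 m, N = 7375540.791 m.

Zone 41N: E 481030.2 m, N 7375540.8 m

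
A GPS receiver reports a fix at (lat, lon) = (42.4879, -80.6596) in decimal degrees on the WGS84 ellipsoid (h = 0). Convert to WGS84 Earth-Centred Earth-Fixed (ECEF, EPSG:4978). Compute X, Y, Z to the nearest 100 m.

WGS84: a = 6378137 m, e² = 0.006694380; N(φ) = a/√(1−e²sin²φ) = 6387898.956 m.
X = (N+h)·cosφ·cosλ = 764522.841 m; Y = (N+h)·cosφ·sinλ = -4648109.501 m; Z = (N(1−e²)+h)·sinφ = 4285723.658 m.

X 764500 m, Y -4648100 m, Z 4285700 m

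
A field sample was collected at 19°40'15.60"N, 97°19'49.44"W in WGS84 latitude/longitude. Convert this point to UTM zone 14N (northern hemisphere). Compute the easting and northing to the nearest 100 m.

Zone 14 central meridian λ₀ = 6×14 − 183 = -99°; Δλ = +1.6696°.
Transverse Mercator on WGS84 with k₀ = 0.9996 gives E = 675028.156 m, N = 2175933.441 m.

E 675000 m, N 2175900 m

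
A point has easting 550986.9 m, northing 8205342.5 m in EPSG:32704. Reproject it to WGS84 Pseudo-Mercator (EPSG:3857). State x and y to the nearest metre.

x -17646688 m, y -1831605 m

Unproject from UTM 4S (λ₀ = -159°) → φ = -16.23199963°, λ = -158.52289964°.
Web Mercator (R = 6378137 m): x = -17646688.467 m, y = -1831605.307 m.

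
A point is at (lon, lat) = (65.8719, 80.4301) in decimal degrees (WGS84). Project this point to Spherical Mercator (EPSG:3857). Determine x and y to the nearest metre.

x 7332826 m, y 15820476 m

Web Mercator is spherical with R = a = 6378137 m.
x = R·λ = 6378137 × 1.149681540 = 7332826.366 m.
y = R·ln tan(π/4 + φ/2) = 6378137 × 2.480422784 = 15820476.336 m.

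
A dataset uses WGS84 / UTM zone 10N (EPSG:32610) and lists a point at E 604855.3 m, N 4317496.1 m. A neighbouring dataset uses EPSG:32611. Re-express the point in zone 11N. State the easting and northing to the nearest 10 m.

UTM 10N → geographic: φ = 39.00019968°, λ = -121.78910001°.
UTM 11N (λ₀ = -117°) forward: E = 85203.417 m, N = 4327722.528 m.

E 85200 m, N 4327720 m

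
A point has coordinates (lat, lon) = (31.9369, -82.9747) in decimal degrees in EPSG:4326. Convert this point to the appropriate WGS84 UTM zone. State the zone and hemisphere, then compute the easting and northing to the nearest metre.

Zone 17N: E 313335 m, N 3535144 m

Longitude -82.9747° lies in the 6° band [-84°, -78°), giving zone 17; latitude is north of the equator, so 17N.
Zone 17 central meridian λ₀ = 6×17 − 183 = -81°; Δλ = -1.9747°.
Transverse Mercator on WGS84 with k₀ = 0.9996 gives E = 313335.007 m, N = 3535143.574 m.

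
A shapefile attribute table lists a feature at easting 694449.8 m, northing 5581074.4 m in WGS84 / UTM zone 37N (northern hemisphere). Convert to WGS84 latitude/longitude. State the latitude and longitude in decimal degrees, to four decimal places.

lat 50.3496°, lon 41.7333°

Zone 37N: λ₀ = 39°, k₀ = 0.9996, false easting 500000 m.
Meridian distance M = (N − FN)/k₀ = 5583307.7 m.
Inverse transverse Mercator on WGS84 gives φ = 50.34960025°, λ = 41.73329959°.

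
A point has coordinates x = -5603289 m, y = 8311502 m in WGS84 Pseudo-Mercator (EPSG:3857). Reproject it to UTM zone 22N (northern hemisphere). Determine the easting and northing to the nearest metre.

Web Mercator inverse (R = 6378137 m) → φ = 59.60130137°, λ = -50.33520150°.
UTM 22N forward: E = 537525.767 m, N = 6607198.165 m.

E 537526 m, N 6607198 m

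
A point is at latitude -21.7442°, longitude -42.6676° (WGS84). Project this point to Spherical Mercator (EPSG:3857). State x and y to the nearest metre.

x -4749736 m, y -2480841 m

Web Mercator is spherical with R = a = 6378137 m.
x = R·λ = 6378137 × -0.744690104 = -4749735.505 m.
y = R·ln tan(π/4 + φ/2) = 6378137 × -0.388960123 = -2480840.955 m.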